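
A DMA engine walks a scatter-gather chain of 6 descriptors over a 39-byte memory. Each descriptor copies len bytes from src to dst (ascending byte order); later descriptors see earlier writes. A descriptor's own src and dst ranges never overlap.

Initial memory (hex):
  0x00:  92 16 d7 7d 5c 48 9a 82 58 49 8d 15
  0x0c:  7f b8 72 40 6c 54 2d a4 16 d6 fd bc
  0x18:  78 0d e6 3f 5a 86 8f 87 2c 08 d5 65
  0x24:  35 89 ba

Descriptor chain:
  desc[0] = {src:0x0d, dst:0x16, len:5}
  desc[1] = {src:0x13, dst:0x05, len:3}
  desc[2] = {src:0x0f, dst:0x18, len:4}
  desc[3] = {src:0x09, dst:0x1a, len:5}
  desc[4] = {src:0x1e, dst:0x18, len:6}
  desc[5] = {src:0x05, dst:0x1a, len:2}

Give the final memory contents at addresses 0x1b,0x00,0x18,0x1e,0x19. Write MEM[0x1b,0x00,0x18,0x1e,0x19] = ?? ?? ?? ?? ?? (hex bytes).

  after D0: wrote 5B at 0x16 = b872406c54
  after D1: wrote 3B at 0x05 = a416d6
  after D2: wrote 4B at 0x18 = 406c542d
  after D3: wrote 5B at 0x1a = 498d157fb8
  after D4: wrote 6B at 0x18 = b8872c08d565
  after D5: wrote 2B at 0x1a = a416
query mem[0x1b]=0x16, mem[0x00]=0x92, mem[0x18]=0xb8, mem[0x1e]=0xb8, mem[0x19]=0x87

MEM[0x1b,0x00,0x18,0x1e,0x19] = 16 92 b8 b8 87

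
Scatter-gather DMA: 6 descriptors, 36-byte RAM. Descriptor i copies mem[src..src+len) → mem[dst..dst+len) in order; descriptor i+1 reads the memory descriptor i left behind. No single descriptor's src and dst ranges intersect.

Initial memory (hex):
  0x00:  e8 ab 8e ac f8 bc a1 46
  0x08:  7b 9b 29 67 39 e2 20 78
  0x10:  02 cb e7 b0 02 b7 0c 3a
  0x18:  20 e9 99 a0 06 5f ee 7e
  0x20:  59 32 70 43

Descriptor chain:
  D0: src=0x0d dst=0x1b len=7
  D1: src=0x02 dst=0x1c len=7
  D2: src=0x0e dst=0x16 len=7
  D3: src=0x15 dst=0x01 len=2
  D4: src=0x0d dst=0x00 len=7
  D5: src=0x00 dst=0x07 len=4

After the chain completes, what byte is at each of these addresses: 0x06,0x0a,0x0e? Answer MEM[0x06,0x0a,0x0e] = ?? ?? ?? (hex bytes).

D0: mem[0x1b..0x21] <- [e2 20 78 02 cb e7 b0]
D1: mem[0x1c..0x22] <- [8e ac f8 bc a1 46 7b]
D2: mem[0x16..0x1c] <- [20 78 02 cb e7 b0 02]
D3: mem[0x01..0x02] <- [b7 20]
D4: mem[0x00..0x06] <- [e2 20 78 02 cb e7 b0]
D5: mem[0x07..0x0a] <- [e2 20 78 02]
query mem[0x06]=0xb0, mem[0x0a]=0x02, mem[0x0e]=0x20

MEM[0x06,0x0a,0x0e] = b0 02 20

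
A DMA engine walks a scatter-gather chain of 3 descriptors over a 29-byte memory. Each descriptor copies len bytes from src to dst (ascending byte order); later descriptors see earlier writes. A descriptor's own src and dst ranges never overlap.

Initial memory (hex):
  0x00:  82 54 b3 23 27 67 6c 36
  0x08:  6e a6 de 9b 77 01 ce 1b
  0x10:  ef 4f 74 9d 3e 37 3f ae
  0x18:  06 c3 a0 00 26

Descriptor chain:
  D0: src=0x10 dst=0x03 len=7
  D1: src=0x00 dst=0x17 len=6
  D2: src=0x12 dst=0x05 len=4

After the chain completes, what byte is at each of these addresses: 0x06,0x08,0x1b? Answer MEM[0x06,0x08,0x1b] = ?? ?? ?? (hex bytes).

MEM[0x06,0x08,0x1b] = 9d 37 4f

#0 dst[0x03+7] := {0xef,0x4f,0x74,0x9d,0x3e,0x37,0x3f}
#1 dst[0x17+6] := {0x82,0x54,0xb3,0xef,0x4f,0x74}
#2 dst[0x05+4] := {0x74,0x9d,0x3e,0x37}
query mem[0x06]=0x9d, mem[0x08]=0x37, mem[0x1b]=0x4f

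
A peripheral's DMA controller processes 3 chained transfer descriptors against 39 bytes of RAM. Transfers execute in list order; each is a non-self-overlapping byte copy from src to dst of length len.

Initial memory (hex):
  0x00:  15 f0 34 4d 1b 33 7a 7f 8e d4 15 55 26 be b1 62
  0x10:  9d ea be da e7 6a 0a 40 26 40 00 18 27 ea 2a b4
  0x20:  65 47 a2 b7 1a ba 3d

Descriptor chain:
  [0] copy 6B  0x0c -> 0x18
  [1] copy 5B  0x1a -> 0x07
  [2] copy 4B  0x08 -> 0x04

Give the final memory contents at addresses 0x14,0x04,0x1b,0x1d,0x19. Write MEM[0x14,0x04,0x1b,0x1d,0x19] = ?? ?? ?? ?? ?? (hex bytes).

  after D0: wrote 6B at 0x18 = 26beb1629dea
  after D1: wrote 5B at 0x07 = b1629dea2a
  after D2: wrote 4B at 0x04 = 629dea2a
query mem[0x14]=0xe7, mem[0x04]=0x62, mem[0x1b]=0x62, mem[0x1d]=0xea, mem[0x19]=0xbe

MEM[0x14,0x04,0x1b,0x1d,0x19] = e7 62 62 ea be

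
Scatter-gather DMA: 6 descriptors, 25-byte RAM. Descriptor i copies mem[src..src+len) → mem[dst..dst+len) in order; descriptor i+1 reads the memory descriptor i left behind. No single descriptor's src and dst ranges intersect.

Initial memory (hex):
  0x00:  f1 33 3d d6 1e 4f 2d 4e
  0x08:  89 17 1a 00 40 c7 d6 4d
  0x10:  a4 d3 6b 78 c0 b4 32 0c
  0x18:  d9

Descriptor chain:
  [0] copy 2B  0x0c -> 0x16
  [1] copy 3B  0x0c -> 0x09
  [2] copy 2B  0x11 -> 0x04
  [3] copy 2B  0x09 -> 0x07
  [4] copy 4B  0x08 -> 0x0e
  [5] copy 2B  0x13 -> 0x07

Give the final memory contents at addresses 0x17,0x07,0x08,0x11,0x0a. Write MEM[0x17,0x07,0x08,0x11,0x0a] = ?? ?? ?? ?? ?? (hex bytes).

  after D0: wrote 2B at 0x16 = 40c7
  after D1: wrote 3B at 0x09 = 40c7d6
  after D2: wrote 2B at 0x04 = d36b
  after D3: wrote 2B at 0x07 = 40c7
  after D4: wrote 4B at 0x0e = c740c7d6
  after D5: wrote 2B at 0x07 = 78c0
query mem[0x17]=0xc7, mem[0x07]=0x78, mem[0x08]=0xc0, mem[0x11]=0xd6, mem[0x0a]=0xc7

MEM[0x17,0x07,0x08,0x11,0x0a] = c7 78 c0 d6 c7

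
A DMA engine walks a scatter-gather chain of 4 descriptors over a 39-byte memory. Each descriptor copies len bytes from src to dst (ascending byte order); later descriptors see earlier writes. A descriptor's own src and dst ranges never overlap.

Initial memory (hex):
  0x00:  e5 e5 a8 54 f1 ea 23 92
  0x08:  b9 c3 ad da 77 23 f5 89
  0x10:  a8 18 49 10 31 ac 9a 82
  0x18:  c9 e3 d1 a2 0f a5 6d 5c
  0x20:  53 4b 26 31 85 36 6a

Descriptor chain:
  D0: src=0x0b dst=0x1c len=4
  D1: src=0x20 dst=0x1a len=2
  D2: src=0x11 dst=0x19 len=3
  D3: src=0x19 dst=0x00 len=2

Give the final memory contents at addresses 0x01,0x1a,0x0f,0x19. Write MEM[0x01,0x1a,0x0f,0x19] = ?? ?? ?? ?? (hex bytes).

MEM[0x01,0x1a,0x0f,0x19] = 49 49 89 18

D0: mem[0x1c..0x1f] <- [da 77 23 f5]
D1: mem[0x1a..0x1b] <- [53 4b]
D2: mem[0x19..0x1b] <- [18 49 10]
D3: mem[0x00..0x01] <- [18 49]
query mem[0x01]=0x49, mem[0x1a]=0x49, mem[0x0f]=0x89, mem[0x19]=0x18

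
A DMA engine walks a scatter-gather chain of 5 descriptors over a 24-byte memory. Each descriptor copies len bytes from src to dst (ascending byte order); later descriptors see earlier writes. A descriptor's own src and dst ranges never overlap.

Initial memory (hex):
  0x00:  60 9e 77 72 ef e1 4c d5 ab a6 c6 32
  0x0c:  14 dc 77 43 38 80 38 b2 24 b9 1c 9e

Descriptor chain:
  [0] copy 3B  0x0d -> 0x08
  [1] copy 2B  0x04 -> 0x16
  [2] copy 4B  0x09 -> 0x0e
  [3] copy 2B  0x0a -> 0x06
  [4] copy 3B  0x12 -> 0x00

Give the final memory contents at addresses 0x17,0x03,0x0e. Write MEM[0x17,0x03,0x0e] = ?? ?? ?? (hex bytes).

MEM[0x17,0x03,0x0e] = e1 72 77

#0 dst[0x08+3] := {0xdc,0x77,0x43}
#1 dst[0x16+2] := {0xef,0xe1}
#2 dst[0x0e+4] := {0x77,0x43,0x32,0x14}
#3 dst[0x06+2] := {0x43,0x32}
#4 dst[0x00+3] := {0x38,0xb2,0x24}
query mem[0x17]=0xe1, mem[0x03]=0x72, mem[0x0e]=0x77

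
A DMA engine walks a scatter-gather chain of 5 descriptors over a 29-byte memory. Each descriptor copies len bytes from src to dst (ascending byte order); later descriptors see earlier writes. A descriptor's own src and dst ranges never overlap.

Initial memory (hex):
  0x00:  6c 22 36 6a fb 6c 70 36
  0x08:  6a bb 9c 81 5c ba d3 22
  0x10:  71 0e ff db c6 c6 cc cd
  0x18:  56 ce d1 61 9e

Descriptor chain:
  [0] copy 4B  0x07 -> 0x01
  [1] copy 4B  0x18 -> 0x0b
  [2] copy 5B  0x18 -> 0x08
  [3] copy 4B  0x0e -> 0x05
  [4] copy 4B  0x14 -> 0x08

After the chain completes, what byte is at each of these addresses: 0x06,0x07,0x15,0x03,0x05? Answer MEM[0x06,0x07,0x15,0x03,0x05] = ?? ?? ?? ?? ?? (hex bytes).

MEM[0x06,0x07,0x15,0x03,0x05] = 22 71 c6 bb 61

[0] 0x07->0x01 len=4 : 36 6a bb 9c
[1] 0x18->0x0b len=4 : 56 ce d1 61
[2] 0x18->0x08 len=5 : 56 ce d1 61 9e
[3] 0x0e->0x05 len=4 : 61 22 71 0e
[4] 0x14->0x08 len=4 : c6 c6 cc cd
query mem[0x06]=0x22, mem[0x07]=0x71, mem[0x15]=0xc6, mem[0x03]=0xbb, mem[0x05]=0x61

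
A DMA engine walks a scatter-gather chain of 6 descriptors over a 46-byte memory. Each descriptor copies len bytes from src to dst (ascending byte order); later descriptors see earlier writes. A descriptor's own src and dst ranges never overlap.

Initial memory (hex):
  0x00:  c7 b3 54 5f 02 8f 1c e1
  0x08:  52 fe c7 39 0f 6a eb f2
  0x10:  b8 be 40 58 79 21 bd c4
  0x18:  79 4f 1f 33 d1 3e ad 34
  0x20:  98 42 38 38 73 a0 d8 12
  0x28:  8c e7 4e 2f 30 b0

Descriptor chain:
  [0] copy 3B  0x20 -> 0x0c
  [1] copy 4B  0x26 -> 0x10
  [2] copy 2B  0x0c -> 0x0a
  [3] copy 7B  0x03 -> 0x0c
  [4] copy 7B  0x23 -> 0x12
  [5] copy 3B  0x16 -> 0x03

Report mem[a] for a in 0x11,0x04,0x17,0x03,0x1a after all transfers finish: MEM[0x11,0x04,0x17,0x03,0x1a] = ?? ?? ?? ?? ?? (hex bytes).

MEM[0x11,0x04,0x17,0x03,0x1a] = 52 8c 8c 12 1f

  after D0: wrote 3B at 0x0c = 984238
  after D1: wrote 4B at 0x10 = d8128ce7
  after D2: wrote 2B at 0x0a = 9842
  after D3: wrote 7B at 0x0c = 5f028f1ce152fe
  after D4: wrote 7B at 0x12 = 3873a0d8128ce7
  after D5: wrote 3B at 0x03 = 128ce7
query mem[0x11]=0x52, mem[0x04]=0x8c, mem[0x17]=0x8c, mem[0x03]=0x12, mem[0x1a]=0x1f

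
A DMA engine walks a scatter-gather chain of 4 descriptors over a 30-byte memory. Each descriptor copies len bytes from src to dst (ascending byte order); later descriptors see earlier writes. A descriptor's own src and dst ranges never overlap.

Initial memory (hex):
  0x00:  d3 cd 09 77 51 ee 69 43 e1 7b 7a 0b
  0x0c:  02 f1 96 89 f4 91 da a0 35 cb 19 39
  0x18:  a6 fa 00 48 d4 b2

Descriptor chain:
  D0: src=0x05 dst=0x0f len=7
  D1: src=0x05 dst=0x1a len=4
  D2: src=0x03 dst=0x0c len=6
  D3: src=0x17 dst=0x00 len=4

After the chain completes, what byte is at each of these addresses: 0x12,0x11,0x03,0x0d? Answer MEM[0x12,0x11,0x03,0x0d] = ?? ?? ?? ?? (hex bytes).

  after D0: wrote 7B at 0x0f = ee6943e17b7a0b
  after D1: wrote 4B at 0x1a = ee6943e1
  after D2: wrote 6B at 0x0c = 7751ee6943e1
  after D3: wrote 4B at 0x00 = 39a6faee
query mem[0x12]=0xe1, mem[0x11]=0xe1, mem[0x03]=0xee, mem[0x0d]=0x51

MEM[0x12,0x11,0x03,0x0d] = e1 e1 ee 51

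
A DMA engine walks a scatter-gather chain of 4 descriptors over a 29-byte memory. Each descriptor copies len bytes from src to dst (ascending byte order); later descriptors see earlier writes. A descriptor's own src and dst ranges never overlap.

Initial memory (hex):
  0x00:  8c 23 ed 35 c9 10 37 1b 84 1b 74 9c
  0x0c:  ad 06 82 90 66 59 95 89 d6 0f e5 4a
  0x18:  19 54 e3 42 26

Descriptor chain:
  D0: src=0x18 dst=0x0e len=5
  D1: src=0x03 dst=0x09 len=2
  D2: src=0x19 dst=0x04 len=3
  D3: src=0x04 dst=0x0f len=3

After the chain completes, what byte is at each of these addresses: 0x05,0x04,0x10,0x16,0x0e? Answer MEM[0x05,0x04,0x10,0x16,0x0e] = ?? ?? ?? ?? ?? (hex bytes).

MEM[0x05,0x04,0x10,0x16,0x0e] = e3 54 e3 e5 19

  after D0: wrote 5B at 0x0e = 1954e34226
  after D1: wrote 2B at 0x09 = 35c9
  after D2: wrote 3B at 0x04 = 54e342
  after D3: wrote 3B at 0x0f = 54e342
query mem[0x05]=0xe3, mem[0x04]=0x54, mem[0x10]=0xe3, mem[0x16]=0xe5, mem[0x0e]=0x19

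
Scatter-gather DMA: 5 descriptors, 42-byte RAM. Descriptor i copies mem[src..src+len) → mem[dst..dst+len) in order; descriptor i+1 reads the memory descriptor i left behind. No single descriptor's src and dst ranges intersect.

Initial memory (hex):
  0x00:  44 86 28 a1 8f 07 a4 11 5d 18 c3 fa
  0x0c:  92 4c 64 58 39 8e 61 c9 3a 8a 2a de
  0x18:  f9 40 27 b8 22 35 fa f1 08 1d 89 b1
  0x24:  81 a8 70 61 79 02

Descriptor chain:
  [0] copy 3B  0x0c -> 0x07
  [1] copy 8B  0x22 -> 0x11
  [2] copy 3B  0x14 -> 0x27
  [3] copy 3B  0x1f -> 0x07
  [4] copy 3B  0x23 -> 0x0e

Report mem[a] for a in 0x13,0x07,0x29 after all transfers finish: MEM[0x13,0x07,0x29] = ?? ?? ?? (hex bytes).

D0: mem[0x07..0x09] <- [92 4c 64]
D1: mem[0x11..0x18] <- [89 b1 81 a8 70 61 79 02]
D2: mem[0x27..0x29] <- [a8 70 61]
D3: mem[0x07..0x09] <- [f1 08 1d]
D4: mem[0x0e..0x10] <- [b1 81 a8]
query mem[0x13]=0x81, mem[0x07]=0xf1, mem[0x29]=0x61

MEM[0x13,0x07,0x29] = 81 f1 61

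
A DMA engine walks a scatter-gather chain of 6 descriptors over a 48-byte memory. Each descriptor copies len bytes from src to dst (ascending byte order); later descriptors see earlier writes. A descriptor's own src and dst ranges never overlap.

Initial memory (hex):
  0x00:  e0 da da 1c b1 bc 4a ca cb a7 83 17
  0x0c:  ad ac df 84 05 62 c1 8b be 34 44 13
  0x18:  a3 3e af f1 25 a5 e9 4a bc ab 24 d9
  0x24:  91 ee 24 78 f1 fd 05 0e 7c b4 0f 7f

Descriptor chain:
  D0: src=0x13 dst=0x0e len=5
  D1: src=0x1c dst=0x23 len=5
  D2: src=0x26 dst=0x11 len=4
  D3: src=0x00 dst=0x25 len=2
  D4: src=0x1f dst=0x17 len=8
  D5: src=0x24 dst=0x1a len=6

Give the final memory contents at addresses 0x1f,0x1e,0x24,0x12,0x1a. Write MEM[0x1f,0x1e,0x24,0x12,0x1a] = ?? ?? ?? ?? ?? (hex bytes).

MEM[0x1f,0x1e,0x24,0x12,0x1a] = fd f1 a5 bc a5

[0] 0x13->0x0e len=5 : 8b be 34 44 13
[1] 0x1c->0x23 len=5 : 25 a5 e9 4a bc
[2] 0x26->0x11 len=4 : 4a bc f1 fd
[3] 0x00->0x25 len=2 : e0 da
[4] 0x1f->0x17 len=8 : 4a bc ab 24 25 a5 e0 da
[5] 0x24->0x1a len=6 : a5 e0 da bc f1 fd
query mem[0x1f]=0xfd, mem[0x1e]=0xf1, mem[0x24]=0xa5, mem[0x12]=0xbc, mem[0x1a]=0xa5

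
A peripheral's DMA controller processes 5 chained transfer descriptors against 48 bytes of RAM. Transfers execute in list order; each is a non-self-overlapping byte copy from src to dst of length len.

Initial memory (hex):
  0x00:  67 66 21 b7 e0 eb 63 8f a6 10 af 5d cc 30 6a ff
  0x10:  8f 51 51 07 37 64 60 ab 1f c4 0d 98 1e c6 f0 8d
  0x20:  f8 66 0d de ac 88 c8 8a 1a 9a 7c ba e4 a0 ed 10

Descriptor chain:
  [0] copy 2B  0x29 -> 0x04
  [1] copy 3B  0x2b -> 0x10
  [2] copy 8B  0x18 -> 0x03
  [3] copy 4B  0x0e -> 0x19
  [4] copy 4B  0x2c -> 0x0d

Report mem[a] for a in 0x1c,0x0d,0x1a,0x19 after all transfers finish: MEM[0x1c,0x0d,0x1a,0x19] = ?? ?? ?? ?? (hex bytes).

MEM[0x1c,0x0d,0x1a,0x19] = e4 e4 ff 6a

D0: mem[0x04..0x05] <- [9a 7c]
D1: mem[0x10..0x12] <- [ba e4 a0]
D2: mem[0x03..0x0a] <- [1f c4 0d 98 1e c6 f0 8d]
D3: mem[0x19..0x1c] <- [6a ff ba e4]
D4: mem[0x0d..0x10] <- [e4 a0 ed 10]
query mem[0x1c]=0xe4, mem[0x0d]=0xe4, mem[0x1a]=0xff, mem[0x19]=0x6a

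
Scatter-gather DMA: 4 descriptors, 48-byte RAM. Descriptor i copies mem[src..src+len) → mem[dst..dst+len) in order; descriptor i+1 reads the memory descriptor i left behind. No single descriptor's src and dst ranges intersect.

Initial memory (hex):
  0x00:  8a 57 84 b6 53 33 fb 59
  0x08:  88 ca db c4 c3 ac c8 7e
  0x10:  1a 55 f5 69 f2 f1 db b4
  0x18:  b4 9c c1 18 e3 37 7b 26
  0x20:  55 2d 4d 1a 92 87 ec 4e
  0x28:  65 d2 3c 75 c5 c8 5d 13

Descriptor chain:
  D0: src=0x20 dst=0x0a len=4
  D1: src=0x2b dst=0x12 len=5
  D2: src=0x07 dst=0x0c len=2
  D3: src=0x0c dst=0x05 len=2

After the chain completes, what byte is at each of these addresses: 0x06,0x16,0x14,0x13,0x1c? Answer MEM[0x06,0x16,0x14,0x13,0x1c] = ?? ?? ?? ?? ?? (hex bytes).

[0] 0x20->0x0a len=4 : 55 2d 4d 1a
[1] 0x2b->0x12 len=5 : 75 c5 c8 5d 13
[2] 0x07->0x0c len=2 : 59 88
[3] 0x0c->0x05 len=2 : 59 88
query mem[0x06]=0x88, mem[0x16]=0x13, mem[0x14]=0xc8, mem[0x13]=0xc5, mem[0x1c]=0xe3

MEM[0x06,0x16,0x14,0x13,0x1c] = 88 13 c8 c5 e3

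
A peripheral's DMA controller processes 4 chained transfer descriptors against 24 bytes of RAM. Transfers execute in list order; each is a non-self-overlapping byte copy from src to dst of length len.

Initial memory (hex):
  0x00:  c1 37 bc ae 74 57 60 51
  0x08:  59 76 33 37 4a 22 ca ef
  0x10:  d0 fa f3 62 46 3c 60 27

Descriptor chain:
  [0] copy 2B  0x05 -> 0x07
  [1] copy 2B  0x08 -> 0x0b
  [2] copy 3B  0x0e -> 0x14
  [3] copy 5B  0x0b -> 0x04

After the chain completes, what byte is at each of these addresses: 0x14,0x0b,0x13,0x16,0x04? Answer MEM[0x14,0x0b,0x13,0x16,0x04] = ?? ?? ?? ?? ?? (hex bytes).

#0 dst[0x07+2] := {0x57,0x60}
#1 dst[0x0b+2] := {0x60,0x76}
#2 dst[0x14+3] := {0xca,0xef,0xd0}
#3 dst[0x04+5] := {0x60,0x76,0x22,0xca,0xef}
query mem[0x14]=0xca, mem[0x0b]=0x60, mem[0x13]=0x62, mem[0x16]=0xd0, mem[0x04]=0x60

MEM[0x14,0x0b,0x13,0x16,0x04] = ca 60 62 d0 60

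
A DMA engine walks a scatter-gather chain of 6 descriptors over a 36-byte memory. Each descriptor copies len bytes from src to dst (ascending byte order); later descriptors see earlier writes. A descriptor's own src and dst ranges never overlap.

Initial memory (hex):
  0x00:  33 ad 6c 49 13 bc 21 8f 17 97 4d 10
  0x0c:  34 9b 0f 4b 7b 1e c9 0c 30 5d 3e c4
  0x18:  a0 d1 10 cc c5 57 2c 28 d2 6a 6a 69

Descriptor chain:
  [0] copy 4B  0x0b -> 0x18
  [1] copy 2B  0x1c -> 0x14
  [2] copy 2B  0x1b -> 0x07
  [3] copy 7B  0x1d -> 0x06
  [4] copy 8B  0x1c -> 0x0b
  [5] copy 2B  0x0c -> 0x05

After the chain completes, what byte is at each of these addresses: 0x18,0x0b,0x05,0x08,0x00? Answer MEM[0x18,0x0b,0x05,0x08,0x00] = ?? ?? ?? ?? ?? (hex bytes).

[0] 0x0b->0x18 len=4 : 10 34 9b 0f
[1] 0x1c->0x14 len=2 : c5 57
[2] 0x1b->0x07 len=2 : 0f c5
[3] 0x1d->0x06 len=7 : 57 2c 28 d2 6a 6a 69
[4] 0x1c->0x0b len=8 : c5 57 2c 28 d2 6a 6a 69
[5] 0x0c->0x05 len=2 : 57 2c
query mem[0x18]=0x10, mem[0x0b]=0xc5, mem[0x05]=0x57, mem[0x08]=0x28, mem[0x00]=0x33

MEM[0x18,0x0b,0x05,0x08,0x00] = 10 c5 57 28 33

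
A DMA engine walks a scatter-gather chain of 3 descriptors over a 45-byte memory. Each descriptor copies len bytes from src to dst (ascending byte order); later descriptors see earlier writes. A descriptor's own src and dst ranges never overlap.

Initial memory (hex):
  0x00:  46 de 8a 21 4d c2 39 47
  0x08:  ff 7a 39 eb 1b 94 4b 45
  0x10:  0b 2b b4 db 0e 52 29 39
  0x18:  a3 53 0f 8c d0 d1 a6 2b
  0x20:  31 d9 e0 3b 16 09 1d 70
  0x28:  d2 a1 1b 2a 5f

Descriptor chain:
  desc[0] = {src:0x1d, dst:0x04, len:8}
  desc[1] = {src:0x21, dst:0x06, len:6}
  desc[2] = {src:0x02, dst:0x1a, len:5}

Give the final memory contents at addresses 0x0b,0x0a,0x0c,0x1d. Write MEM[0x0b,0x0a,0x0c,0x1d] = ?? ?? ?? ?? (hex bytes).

D0: mem[0x04..0x0b] <- [d1 a6 2b 31 d9 e0 3b 16]
D1: mem[0x06..0x0b] <- [d9 e0 3b 16 09 1d]
D2: mem[0x1a..0x1e] <- [8a 21 d1 a6 d9]
query mem[0x0b]=0x1d, mem[0x0a]=0x09, mem[0x0c]=0x1b, mem[0x1d]=0xa6

MEM[0x0b,0x0a,0x0c,0x1d] = 1d 09 1b a6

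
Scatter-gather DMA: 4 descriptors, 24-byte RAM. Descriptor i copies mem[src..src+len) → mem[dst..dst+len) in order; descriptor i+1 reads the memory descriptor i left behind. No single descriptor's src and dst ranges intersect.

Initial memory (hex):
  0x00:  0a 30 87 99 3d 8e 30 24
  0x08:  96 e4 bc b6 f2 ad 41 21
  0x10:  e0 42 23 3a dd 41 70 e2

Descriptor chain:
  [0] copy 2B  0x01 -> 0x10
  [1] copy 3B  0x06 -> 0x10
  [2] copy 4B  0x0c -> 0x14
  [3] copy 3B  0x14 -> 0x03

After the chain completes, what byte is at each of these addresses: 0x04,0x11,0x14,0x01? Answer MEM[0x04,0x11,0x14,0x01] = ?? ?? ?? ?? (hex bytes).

#0 dst[0x10+2] := {0x30,0x87}
#1 dst[0x10+3] := {0x30,0x24,0x96}
#2 dst[0x14+4] := {0xf2,0xad,0x41,0x21}
#3 dst[0x03+3] := {0xf2,0xad,0x41}
query mem[0x04]=0xad, mem[0x11]=0x24, mem[0x14]=0xf2, mem[0x01]=0x30

MEM[0x04,0x11,0x14,0x01] = ad 24 f2 30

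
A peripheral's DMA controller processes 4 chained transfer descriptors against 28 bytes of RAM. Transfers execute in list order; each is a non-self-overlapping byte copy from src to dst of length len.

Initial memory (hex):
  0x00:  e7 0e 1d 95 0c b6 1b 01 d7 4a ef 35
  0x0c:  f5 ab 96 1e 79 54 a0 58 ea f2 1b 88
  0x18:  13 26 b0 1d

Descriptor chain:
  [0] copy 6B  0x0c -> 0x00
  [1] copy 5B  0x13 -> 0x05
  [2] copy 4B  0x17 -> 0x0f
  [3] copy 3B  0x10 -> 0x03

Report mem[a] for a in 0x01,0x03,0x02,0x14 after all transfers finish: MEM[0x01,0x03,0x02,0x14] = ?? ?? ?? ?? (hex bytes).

#0 dst[0x00+6] := {0xf5,0xab,0x96,0x1e,0x79,0x54}
#1 dst[0x05+5] := {0x58,0xea,0xf2,0x1b,0x88}
#2 dst[0x0f+4] := {0x88,0x13,0x26,0xb0}
#3 dst[0x03+3] := {0x13,0x26,0xb0}
query mem[0x01]=0xab, mem[0x03]=0x13, mem[0x02]=0x96, mem[0x14]=0xea

MEM[0x01,0x03,0x02,0x14] = ab 13 96 ea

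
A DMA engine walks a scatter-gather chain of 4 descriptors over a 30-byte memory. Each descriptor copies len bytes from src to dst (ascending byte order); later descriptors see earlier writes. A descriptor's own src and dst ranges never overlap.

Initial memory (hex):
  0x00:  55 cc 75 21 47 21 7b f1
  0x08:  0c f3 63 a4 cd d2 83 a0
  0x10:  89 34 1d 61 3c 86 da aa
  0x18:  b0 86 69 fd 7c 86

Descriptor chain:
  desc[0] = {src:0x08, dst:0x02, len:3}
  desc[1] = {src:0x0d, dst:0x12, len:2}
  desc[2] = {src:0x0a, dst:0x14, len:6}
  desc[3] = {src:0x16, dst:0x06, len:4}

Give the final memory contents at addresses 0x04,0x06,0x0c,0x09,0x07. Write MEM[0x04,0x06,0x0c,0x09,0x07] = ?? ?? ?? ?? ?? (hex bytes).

MEM[0x04,0x06,0x0c,0x09,0x07] = 63 cd cd a0 d2

D0: mem[0x02..0x04] <- [0c f3 63]
D1: mem[0x12..0x13] <- [d2 83]
D2: mem[0x14..0x19] <- [63 a4 cd d2 83 a0]
D3: mem[0x06..0x09] <- [cd d2 83 a0]
query mem[0x04]=0x63, mem[0x06]=0xcd, mem[0x0c]=0xcd, mem[0x09]=0xa0, mem[0x07]=0xd2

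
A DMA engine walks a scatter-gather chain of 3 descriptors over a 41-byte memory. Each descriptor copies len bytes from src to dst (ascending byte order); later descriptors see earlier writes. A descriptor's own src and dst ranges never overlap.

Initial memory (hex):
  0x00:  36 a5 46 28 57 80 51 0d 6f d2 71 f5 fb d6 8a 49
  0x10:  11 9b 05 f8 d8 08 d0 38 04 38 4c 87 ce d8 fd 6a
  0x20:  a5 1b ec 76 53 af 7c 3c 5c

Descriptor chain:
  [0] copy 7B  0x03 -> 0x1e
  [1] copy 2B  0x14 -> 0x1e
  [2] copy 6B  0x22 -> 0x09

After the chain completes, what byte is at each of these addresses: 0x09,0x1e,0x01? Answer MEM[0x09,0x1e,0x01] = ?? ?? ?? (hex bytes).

  after D0: wrote 7B at 0x1e = 285780510d6fd2
  after D1: wrote 2B at 0x1e = d808
  after D2: wrote 6B at 0x09 = 0d6fd2af7c3c
query mem[0x09]=0x0d, mem[0x1e]=0xd8, mem[0x01]=0xa5

MEM[0x09,0x1e,0x01] = 0d d8 a5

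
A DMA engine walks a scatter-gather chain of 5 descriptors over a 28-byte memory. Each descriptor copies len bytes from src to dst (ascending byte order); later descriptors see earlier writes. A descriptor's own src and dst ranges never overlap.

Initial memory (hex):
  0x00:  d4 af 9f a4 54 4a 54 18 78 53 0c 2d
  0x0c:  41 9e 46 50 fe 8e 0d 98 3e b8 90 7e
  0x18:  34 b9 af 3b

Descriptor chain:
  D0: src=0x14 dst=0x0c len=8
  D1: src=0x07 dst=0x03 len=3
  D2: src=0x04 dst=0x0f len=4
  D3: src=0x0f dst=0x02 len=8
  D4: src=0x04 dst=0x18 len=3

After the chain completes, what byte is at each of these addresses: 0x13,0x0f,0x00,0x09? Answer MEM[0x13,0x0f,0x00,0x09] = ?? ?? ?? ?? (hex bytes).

MEM[0x13,0x0f,0x00,0x09] = 3b 78 d4 90

#0 dst[0x0c+8] := {0x3e,0xb8,0x90,0x7e,0x34,0xb9,0xaf,0x3b}
#1 dst[0x03+3] := {0x18,0x78,0x53}
#2 dst[0x0f+4] := {0x78,0x53,0x54,0x18}
#3 dst[0x02+8] := {0x78,0x53,0x54,0x18,0x3b,0x3e,0xb8,0x90}
#4 dst[0x18+3] := {0x54,0x18,0x3b}
query mem[0x13]=0x3b, mem[0x0f]=0x78, mem[0x00]=0xd4, mem[0x09]=0x90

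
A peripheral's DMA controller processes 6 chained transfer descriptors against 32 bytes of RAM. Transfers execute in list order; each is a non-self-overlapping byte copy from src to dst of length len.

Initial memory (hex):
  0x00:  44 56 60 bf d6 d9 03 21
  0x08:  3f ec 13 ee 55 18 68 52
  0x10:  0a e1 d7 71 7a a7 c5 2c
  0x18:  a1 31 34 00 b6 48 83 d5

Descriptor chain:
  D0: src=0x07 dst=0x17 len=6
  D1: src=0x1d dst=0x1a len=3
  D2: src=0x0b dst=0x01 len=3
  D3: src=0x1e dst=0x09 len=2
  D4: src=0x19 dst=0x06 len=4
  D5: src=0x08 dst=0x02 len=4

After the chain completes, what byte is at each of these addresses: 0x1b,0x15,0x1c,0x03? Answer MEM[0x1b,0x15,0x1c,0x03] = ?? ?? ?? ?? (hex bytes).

  after D0: wrote 6B at 0x17 = 213fec13ee55
  after D1: wrote 3B at 0x1a = 4883d5
  after D2: wrote 3B at 0x01 = ee5518
  after D3: wrote 2B at 0x09 = 83d5
  after D4: wrote 4B at 0x06 = ec4883d5
  after D5: wrote 4B at 0x02 = 83d5d5ee
query mem[0x1b]=0x83, mem[0x15]=0xa7, mem[0x1c]=0xd5, mem[0x03]=0xd5

MEM[0x1b,0x15,0x1c,0x03] = 83 a7 d5 d5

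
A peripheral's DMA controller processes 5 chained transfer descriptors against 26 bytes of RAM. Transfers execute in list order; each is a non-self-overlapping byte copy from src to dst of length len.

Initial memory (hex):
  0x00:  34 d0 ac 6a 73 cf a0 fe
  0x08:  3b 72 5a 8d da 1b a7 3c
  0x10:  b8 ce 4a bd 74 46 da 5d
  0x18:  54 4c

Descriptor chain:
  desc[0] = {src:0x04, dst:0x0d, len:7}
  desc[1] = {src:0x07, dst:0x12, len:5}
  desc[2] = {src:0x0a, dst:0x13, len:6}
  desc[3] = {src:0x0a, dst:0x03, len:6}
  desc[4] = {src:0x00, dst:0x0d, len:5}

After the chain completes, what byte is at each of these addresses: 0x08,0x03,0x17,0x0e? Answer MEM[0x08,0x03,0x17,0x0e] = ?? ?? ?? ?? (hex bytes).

MEM[0x08,0x03,0x17,0x0e] = a0 5a cf d0

D0: mem[0x0d..0x13] <- [73 cf a0 fe 3b 72 5a]
D1: mem[0x12..0x16] <- [fe 3b 72 5a 8d]
D2: mem[0x13..0x18] <- [5a 8d da 73 cf a0]
D3: mem[0x03..0x08] <- [5a 8d da 73 cf a0]
D4: mem[0x0d..0x11] <- [34 d0 ac 5a 8d]
query mem[0x08]=0xa0, mem[0x03]=0x5a, mem[0x17]=0xcf, mem[0x0e]=0xd0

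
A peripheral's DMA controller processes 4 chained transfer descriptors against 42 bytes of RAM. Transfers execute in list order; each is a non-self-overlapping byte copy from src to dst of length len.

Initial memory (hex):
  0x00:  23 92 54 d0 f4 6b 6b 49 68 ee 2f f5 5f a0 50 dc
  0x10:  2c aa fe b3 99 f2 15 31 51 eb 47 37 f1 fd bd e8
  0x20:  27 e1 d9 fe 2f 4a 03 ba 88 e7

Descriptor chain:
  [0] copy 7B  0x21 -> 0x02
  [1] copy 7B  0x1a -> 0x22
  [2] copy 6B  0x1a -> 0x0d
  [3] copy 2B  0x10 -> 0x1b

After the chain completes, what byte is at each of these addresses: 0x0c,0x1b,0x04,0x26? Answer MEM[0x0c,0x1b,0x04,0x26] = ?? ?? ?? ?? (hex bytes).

MEM[0x0c,0x1b,0x04,0x26] = 5f fd fe bd

#0 dst[0x02+7] := {0xe1,0xd9,0xfe,0x2f,0x4a,0x03,0xba}
#1 dst[0x22+7] := {0x47,0x37,0xf1,0xfd,0xbd,0xe8,0x27}
#2 dst[0x0d+6] := {0x47,0x37,0xf1,0xfd,0xbd,0xe8}
#3 dst[0x1b+2] := {0xfd,0xbd}
query mem[0x0c]=0x5f, mem[0x1b]=0xfd, mem[0x04]=0xfe, mem[0x26]=0xbd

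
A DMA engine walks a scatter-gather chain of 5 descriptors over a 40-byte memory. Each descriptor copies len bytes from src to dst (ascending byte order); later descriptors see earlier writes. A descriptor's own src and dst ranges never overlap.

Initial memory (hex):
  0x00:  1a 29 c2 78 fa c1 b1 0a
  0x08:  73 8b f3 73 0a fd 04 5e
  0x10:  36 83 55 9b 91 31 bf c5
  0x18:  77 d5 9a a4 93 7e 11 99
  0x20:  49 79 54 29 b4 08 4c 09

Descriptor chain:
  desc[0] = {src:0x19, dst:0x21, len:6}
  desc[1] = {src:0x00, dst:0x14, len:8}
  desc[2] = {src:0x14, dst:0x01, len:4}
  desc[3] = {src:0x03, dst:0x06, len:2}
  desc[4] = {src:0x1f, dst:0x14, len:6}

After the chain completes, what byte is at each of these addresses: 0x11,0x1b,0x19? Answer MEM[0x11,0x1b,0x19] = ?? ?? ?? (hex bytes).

MEM[0x11,0x1b,0x19] = 83 0a 93

D0: mem[0x21..0x26] <- [d5 9a a4 93 7e 11]
D1: mem[0x14..0x1b] <- [1a 29 c2 78 fa c1 b1 0a]
D2: mem[0x01..0x04] <- [1a 29 c2 78]
D3: mem[0x06..0x07] <- [c2 78]
D4: mem[0x14..0x19] <- [99 49 d5 9a a4 93]
query mem[0x11]=0x83, mem[0x1b]=0x0a, mem[0x19]=0x93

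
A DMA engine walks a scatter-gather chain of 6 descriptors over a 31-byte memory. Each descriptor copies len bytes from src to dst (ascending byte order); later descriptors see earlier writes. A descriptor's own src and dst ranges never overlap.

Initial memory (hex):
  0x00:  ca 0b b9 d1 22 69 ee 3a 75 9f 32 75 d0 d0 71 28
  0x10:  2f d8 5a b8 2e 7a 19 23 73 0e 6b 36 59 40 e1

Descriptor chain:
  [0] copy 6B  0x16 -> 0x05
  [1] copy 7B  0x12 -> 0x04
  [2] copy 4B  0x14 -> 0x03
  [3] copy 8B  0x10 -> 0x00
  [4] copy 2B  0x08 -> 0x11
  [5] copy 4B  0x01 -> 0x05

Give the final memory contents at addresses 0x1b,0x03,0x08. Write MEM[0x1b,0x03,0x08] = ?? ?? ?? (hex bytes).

[0] 0x16->0x05 len=6 : 19 23 73 0e 6b 36
[1] 0x12->0x04 len=7 : 5a b8 2e 7a 19 23 73
[2] 0x14->0x03 len=4 : 2e 7a 19 23
[3] 0x10->0x00 len=8 : 2f d8 5a b8 2e 7a 19 23
[4] 0x08->0x11 len=2 : 19 23
[5] 0x01->0x05 len=4 : d8 5a b8 2e
query mem[0x1b]=0x36, mem[0x03]=0xb8, mem[0x08]=0x2e

MEM[0x1b,0x03,0x08] = 36 b8 2e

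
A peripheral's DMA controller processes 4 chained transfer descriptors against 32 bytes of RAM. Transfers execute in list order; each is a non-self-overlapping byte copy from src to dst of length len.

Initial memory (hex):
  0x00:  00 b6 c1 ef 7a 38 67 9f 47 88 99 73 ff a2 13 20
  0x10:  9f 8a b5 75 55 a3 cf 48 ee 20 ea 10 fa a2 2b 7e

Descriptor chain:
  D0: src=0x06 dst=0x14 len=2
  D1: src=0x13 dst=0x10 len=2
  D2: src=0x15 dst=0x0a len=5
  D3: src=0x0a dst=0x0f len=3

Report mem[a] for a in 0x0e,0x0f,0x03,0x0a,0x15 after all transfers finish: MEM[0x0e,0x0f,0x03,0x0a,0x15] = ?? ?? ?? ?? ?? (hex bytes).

MEM[0x0e,0x0f,0x03,0x0a,0x15] = 20 9f ef 9f 9f

D0: mem[0x14..0x15] <- [67 9f]
D1: mem[0x10..0x11] <- [75 67]
D2: mem[0x0a..0x0e] <- [9f cf 48 ee 20]
D3: mem[0x0f..0x11] <- [9f cf 48]
query mem[0x0e]=0x20, mem[0x0f]=0x9f, mem[0x03]=0xef, mem[0x0a]=0x9f, mem[0x15]=0x9f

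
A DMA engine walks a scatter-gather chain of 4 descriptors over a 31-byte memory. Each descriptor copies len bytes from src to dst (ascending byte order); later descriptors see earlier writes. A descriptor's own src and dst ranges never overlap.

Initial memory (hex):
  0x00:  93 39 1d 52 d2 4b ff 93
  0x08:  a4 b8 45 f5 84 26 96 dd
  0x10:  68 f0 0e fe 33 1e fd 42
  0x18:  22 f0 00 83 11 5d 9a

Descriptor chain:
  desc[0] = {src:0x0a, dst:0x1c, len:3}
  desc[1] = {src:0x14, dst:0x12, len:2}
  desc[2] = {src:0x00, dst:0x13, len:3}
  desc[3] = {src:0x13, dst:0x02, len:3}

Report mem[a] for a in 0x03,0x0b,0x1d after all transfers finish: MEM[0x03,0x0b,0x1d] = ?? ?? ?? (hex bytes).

[0] 0x0a->0x1c len=3 : 45 f5 84
[1] 0x14->0x12 len=2 : 33 1e
[2] 0x00->0x13 len=3 : 93 39 1d
[3] 0x13->0x02 len=3 : 93 39 1d
query mem[0x03]=0x39, mem[0x0b]=0xf5, mem[0x1d]=0xf5

MEM[0x03,0x0b,0x1d] = 39 f5 f5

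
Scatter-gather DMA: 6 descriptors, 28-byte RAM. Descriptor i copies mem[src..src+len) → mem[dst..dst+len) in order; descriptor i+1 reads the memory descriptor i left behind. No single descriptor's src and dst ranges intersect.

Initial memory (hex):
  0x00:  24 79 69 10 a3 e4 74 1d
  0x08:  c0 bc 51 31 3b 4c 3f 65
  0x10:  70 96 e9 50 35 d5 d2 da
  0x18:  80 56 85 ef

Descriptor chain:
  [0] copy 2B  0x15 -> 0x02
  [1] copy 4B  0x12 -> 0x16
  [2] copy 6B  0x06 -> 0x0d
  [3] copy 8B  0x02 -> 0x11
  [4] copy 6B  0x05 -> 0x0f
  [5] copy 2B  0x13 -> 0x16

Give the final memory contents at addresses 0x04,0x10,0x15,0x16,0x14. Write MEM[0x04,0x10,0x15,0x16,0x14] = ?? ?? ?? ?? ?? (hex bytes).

MEM[0x04,0x10,0x15,0x16,0x14] = a3 74 74 bc 51

D0: mem[0x02..0x03] <- [d5 d2]
D1: mem[0x16..0x19] <- [e9 50 35 d5]
D2: mem[0x0d..0x12] <- [74 1d c0 bc 51 31]
D3: mem[0x11..0x18] <- [d5 d2 a3 e4 74 1d c0 bc]
D4: mem[0x0f..0x14] <- [e4 74 1d c0 bc 51]
D5: mem[0x16..0x17] <- [bc 51]
query mem[0x04]=0xa3, mem[0x10]=0x74, mem[0x15]=0x74, mem[0x16]=0xbc, mem[0x14]=0x51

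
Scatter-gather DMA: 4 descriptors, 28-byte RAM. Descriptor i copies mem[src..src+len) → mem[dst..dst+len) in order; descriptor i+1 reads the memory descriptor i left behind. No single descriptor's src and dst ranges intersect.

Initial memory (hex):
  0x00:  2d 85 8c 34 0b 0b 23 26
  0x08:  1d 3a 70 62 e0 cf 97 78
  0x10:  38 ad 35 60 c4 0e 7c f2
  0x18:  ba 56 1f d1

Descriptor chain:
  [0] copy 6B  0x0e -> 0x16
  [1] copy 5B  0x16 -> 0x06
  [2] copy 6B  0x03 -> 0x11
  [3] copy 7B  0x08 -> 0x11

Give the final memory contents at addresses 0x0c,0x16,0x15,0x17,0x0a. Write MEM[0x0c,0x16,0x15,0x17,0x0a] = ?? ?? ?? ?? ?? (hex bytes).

  after D0: wrote 6B at 0x16 = 977838ad3560
  after D1: wrote 5B at 0x06 = 977838ad35
  after D2: wrote 6B at 0x11 = 340b0b977838
  after D3: wrote 7B at 0x11 = 38ad3562e0cf97
query mem[0x0c]=0xe0, mem[0x16]=0xcf, mem[0x15]=0xe0, mem[0x17]=0x97, mem[0x0a]=0x35

MEM[0x0c,0x16,0x15,0x17,0x0a] = e0 cf e0 97 35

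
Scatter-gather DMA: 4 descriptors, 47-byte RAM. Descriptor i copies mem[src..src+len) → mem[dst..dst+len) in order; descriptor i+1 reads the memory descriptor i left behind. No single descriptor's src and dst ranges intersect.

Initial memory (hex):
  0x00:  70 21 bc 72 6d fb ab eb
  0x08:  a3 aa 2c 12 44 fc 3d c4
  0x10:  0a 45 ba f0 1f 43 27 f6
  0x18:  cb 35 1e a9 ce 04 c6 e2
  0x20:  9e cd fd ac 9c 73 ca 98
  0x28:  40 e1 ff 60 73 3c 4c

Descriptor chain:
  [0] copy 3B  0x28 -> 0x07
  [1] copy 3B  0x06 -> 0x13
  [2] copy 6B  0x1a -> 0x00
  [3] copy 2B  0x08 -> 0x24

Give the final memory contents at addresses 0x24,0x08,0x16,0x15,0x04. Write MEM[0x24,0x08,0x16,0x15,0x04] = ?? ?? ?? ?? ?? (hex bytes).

MEM[0x24,0x08,0x16,0x15,0x04] = e1 e1 27 e1 c6

#0 dst[0x07+3] := {0x40,0xe1,0xff}
#1 dst[0x13+3] := {0xab,0x40,0xe1}
#2 dst[0x00+6] := {0x1e,0xa9,0xce,0x04,0xc6,0xe2}
#3 dst[0x24+2] := {0xe1,0xff}
query mem[0x24]=0xe1, mem[0x08]=0xe1, mem[0x16]=0x27, mem[0x15]=0xe1, mem[0x04]=0xc6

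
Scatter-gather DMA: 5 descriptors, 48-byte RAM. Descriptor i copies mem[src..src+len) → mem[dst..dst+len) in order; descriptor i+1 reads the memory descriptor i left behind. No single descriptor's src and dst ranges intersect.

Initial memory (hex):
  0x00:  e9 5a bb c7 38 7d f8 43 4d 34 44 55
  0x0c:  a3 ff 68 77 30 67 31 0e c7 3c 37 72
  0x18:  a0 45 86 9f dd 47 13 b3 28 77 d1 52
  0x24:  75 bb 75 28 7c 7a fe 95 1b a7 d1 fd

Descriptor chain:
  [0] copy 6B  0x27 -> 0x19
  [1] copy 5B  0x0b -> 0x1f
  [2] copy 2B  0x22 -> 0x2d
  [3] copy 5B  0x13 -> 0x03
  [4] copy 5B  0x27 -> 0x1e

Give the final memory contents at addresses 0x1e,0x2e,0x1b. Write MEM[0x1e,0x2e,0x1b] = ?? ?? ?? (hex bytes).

[0] 0x27->0x19 len=6 : 28 7c 7a fe 95 1b
[1] 0x0b->0x1f len=5 : 55 a3 ff 68 77
[2] 0x22->0x2d len=2 : 68 77
[3] 0x13->0x03 len=5 : 0e c7 3c 37 72
[4] 0x27->0x1e len=5 : 28 7c 7a fe 95
query mem[0x1e]=0x28, mem[0x2e]=0x77, mem[0x1b]=0x7a

MEM[0x1e,0x2e,0x1b] = 28 77 7a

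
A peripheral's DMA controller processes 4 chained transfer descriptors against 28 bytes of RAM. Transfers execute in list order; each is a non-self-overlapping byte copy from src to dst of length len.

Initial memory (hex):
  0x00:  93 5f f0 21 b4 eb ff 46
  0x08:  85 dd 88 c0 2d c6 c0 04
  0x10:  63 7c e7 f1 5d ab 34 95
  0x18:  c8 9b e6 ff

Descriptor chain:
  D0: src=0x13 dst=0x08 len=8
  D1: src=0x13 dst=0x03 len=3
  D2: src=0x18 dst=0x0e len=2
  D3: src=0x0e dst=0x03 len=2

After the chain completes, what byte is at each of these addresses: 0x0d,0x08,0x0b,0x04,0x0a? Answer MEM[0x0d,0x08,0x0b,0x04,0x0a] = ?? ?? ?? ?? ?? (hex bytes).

MEM[0x0d,0x08,0x0b,0x04,0x0a] = c8 f1 34 9b ab

[0] 0x13->0x08 len=8 : f1 5d ab 34 95 c8 9b e6
[1] 0x13->0x03 len=3 : f1 5d ab
[2] 0x18->0x0e len=2 : c8 9b
[3] 0x0e->0x03 len=2 : c8 9b
query mem[0x0d]=0xc8, mem[0x08]=0xf1, mem[0x0b]=0x34, mem[0x04]=0x9b, mem[0x0a]=0xab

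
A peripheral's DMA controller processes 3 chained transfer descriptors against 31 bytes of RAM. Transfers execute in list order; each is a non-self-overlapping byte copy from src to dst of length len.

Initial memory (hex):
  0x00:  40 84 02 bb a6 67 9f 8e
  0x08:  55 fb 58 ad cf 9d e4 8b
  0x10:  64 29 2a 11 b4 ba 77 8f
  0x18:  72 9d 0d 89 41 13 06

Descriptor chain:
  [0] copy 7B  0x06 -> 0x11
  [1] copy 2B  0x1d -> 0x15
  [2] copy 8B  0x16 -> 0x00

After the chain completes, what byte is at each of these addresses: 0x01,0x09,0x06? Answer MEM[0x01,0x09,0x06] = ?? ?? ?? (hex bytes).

MEM[0x01,0x09,0x06] = cf fb 41

#0 dst[0x11+7] := {0x9f,0x8e,0x55,0xfb,0x58,0xad,0xcf}
#1 dst[0x15+2] := {0x13,0x06}
#2 dst[0x00+8] := {0x06,0xcf,0x72,0x9d,0x0d,0x89,0x41,0x13}
query mem[0x01]=0xcf, mem[0x09]=0xfb, mem[0x06]=0x41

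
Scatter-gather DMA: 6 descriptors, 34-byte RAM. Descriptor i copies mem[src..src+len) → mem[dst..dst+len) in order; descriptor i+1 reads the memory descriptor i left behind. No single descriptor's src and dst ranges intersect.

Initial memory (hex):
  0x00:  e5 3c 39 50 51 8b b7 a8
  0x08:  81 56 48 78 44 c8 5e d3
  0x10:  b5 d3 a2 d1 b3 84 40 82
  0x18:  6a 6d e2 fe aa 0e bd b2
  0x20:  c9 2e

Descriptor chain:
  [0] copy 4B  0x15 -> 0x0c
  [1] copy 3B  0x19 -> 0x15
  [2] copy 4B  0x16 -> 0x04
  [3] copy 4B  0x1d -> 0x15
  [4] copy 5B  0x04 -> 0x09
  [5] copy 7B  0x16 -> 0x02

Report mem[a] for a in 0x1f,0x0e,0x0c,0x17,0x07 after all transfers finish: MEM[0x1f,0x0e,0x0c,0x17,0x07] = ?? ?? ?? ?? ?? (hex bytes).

#0 dst[0x0c+4] := {0x84,0x40,0x82,0x6a}
#1 dst[0x15+3] := {0x6d,0xe2,0xfe}
#2 dst[0x04+4] := {0xe2,0xfe,0x6a,0x6d}
#3 dst[0x15+4] := {0x0e,0xbd,0xb2,0xc9}
#4 dst[0x09+5] := {0xe2,0xfe,0x6a,0x6d,0x81}
#5 dst[0x02+7] := {0xbd,0xb2,0xc9,0x6d,0xe2,0xfe,0xaa}
query mem[0x1f]=0xb2, mem[0x0e]=0x82, mem[0x0c]=0x6d, mem[0x17]=0xb2, mem[0x07]=0xfe

MEM[0x1f,0x0e,0x0c,0x17,0x07] = b2 82 6d b2 fe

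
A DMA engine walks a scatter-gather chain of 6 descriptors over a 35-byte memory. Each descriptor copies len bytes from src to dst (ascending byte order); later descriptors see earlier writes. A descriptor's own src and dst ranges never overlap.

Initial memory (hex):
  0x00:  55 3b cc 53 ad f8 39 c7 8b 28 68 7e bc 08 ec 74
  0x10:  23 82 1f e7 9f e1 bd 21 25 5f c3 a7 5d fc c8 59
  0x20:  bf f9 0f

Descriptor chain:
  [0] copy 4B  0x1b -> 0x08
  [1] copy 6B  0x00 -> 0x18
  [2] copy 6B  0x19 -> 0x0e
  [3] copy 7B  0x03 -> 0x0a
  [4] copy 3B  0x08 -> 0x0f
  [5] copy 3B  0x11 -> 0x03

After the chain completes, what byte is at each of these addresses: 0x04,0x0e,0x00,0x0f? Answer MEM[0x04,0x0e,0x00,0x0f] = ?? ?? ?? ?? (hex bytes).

MEM[0x04,0x0e,0x00,0x0f] = f8 c7 55 a7

#0 dst[0x08+4] := {0xa7,0x5d,0xfc,0xc8}
#1 dst[0x18+6] := {0x55,0x3b,0xcc,0x53,0xad,0xf8}
#2 dst[0x0e+6] := {0x3b,0xcc,0x53,0xad,0xf8,0xc8}
#3 dst[0x0a+7] := {0x53,0xad,0xf8,0x39,0xc7,0xa7,0x5d}
#4 dst[0x0f+3] := {0xa7,0x5d,0x53}
#5 dst[0x03+3] := {0x53,0xf8,0xc8}
query mem[0x04]=0xf8, mem[0x0e]=0xc7, mem[0x00]=0x55, mem[0x0f]=0xa7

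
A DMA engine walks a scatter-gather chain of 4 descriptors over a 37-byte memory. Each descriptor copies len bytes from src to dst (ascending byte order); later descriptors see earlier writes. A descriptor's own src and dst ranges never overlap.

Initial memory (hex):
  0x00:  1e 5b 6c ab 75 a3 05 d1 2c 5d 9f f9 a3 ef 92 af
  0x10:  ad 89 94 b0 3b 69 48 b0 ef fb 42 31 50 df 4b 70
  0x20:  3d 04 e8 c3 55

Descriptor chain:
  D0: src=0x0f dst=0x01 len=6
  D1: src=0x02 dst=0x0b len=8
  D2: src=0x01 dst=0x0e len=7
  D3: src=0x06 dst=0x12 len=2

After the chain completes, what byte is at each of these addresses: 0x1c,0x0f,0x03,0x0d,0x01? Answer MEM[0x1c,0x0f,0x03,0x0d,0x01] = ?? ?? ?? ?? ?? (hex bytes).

  after D0: wrote 6B at 0x01 = afad8994b03b
  after D1: wrote 8B at 0x0b = ad8994b03bd12c5d
  after D2: wrote 7B at 0x0e = afad8994b03bd1
  after D3: wrote 2B at 0x12 = 3bd1
query mem[0x1c]=0x50, mem[0x0f]=0xad, mem[0x03]=0x89, mem[0x0d]=0x94, mem[0x01]=0xaf

MEM[0x1c,0x0f,0x03,0x0d,0x01] = 50 ad 89 94 af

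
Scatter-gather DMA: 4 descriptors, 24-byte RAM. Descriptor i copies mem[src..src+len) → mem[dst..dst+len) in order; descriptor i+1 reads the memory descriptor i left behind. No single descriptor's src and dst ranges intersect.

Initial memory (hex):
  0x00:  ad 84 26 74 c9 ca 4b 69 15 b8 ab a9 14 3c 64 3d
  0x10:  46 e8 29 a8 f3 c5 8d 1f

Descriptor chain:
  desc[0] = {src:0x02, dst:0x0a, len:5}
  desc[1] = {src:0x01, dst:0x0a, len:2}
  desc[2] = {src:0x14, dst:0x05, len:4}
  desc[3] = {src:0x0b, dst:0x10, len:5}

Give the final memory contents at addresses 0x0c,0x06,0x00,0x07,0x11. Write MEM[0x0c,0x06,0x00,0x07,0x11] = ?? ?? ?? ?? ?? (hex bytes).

MEM[0x0c,0x06,0x00,0x07,0x11] = c9 c5 ad 8d c9

[0] 0x02->0x0a len=5 : 26 74 c9 ca 4b
[1] 0x01->0x0a len=2 : 84 26
[2] 0x14->0x05 len=4 : f3 c5 8d 1f
[3] 0x0b->0x10 len=5 : 26 c9 ca 4b 3d
query mem[0x0c]=0xc9, mem[0x06]=0xc5, mem[0x00]=0xad, mem[0x07]=0x8d, mem[0x11]=0xc9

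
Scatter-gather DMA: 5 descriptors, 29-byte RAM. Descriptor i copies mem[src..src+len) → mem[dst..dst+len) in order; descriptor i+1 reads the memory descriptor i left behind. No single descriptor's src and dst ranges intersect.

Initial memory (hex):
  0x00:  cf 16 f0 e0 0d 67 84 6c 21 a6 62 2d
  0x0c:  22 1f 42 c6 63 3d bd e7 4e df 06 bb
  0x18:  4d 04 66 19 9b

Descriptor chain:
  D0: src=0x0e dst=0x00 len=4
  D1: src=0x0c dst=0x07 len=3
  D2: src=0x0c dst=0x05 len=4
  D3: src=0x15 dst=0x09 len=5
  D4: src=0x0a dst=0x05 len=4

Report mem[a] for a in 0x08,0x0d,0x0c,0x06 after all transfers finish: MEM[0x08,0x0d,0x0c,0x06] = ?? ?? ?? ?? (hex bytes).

  after D0: wrote 4B at 0x00 = 42c6633d
  after D1: wrote 3B at 0x07 = 221f42
  after D2: wrote 4B at 0x05 = 221f42c6
  after D3: wrote 5B at 0x09 = df06bb4d04
  after D4: wrote 4B at 0x05 = 06bb4d04
query mem[0x08]=0x04, mem[0x0d]=0x04, mem[0x0c]=0x4d, mem[0x06]=0xbb

MEM[0x08,0x0d,0x0c,0x06] = 04 04 4d bb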